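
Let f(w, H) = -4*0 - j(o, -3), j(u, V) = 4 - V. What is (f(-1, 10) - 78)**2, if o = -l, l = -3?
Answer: 7225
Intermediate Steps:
o = 3 (o = -1*(-3) = 3)
f(w, H) = -7 (f(w, H) = -4*0 - (4 - 1*(-3)) = 0 - (4 + 3) = 0 - 1*7 = 0 - 7 = -7)
(f(-1, 10) - 78)**2 = (-7 - 78)**2 = (-85)**2 = 7225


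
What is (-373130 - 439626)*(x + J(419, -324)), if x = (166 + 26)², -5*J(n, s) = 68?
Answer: -149751918512/5 ≈ -2.9950e+10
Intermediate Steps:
J(n, s) = -68/5 (J(n, s) = -⅕*68 = -68/5)
x = 36864 (x = 192² = 36864)
(-373130 - 439626)*(x + J(419, -324)) = (-373130 - 439626)*(36864 - 68/5) = -812756*184252/5 = -149751918512/5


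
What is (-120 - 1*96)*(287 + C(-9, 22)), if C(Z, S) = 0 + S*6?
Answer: -90504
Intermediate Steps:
C(Z, S) = 6*S (C(Z, S) = 0 + 6*S = 6*S)
(-120 - 1*96)*(287 + C(-9, 22)) = (-120 - 1*96)*(287 + 6*22) = (-120 - 96)*(287 + 132) = -216*419 = -90504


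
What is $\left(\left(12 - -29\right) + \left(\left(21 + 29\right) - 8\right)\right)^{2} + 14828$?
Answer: $21717$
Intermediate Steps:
$\left(\left(12 - -29\right) + \left(\left(21 + 29\right) - 8\right)\right)^{2} + 14828 = \left(\left(12 + 29\right) + \left(50 - 8\right)\right)^{2} + 14828 = \left(41 + 42\right)^{2} + 14828 = 83^{2} + 14828 = 6889 + 14828 = 21717$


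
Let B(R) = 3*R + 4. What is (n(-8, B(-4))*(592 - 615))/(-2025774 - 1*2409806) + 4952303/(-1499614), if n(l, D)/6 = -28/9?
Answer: -16475234981263/4988743399590 ≈ -3.3025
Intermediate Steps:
B(R) = 4 + 3*R
n(l, D) = -56/3 (n(l, D) = 6*(-28/9) = -56/3)
(n(-8, B(-4))*(592 - 615))/(-2025774 - 1*2409806) + 4952303/(-1499614) = (-56*(592 - 615)/3)/(-2025774 - 1*2409806) + 4952303/(-1499614) = (-56/3*(-23))/(-2025774 - 2409806) + 4952303*(-1/1499614) = (1288/3)/(-4435580) - 4952303/1499614 = (1288/3)*(-1/4435580) - 4952303/1499614 = -322/3326685 - 4952303/1499614 = -16475234981263/4988743399590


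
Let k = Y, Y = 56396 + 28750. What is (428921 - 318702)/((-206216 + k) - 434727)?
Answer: -110219/555797 ≈ -0.19831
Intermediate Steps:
Y = 85146
k = 85146
(428921 - 318702)/((-206216 + k) - 434727) = (428921 - 318702)/((-206216 + 85146) - 434727) = 110219/(-121070 - 434727) = 110219/(-555797) = 110219*(-1/555797) = -110219/555797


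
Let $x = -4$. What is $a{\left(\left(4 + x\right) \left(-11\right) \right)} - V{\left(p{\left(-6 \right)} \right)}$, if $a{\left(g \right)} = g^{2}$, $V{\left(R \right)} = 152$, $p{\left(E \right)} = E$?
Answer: $-152$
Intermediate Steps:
$a{\left(\left(4 + x\right) \left(-11\right) \right)} - V{\left(p{\left(-6 \right)} \right)} = \left(\left(4 - 4\right) \left(-11\right)\right)^{2} - 152 = \left(0 \left(-11\right)\right)^{2} - 152 = 0^{2} - 152 = 0 - 152 = -152$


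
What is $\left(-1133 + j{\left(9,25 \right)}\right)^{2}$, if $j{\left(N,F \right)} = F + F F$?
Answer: $233289$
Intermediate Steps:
$j{\left(N,F \right)} = F + F^{2}$
$\left(-1133 + j{\left(9,25 \right)}\right)^{2} = \left(-1133 + 25 \left(1 + 25\right)\right)^{2} = \left(-1133 + 25 \cdot 26\right)^{2} = \left(-1133 + 650\right)^{2} = \left(-483\right)^{2} = 233289$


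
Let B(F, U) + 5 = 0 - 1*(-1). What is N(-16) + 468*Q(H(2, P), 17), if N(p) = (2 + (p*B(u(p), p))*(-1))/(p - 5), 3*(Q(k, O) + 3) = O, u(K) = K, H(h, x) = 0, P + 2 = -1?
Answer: 26270/21 ≈ 1251.0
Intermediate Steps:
P = -3 (P = -2 - 1 = -3)
B(F, U) = -4 (B(F, U) = -5 + (0 - 1*(-1)) = -5 + (0 + 1) = -5 + 1 = -4)
Q(k, O) = -3 + O/3
N(p) = (2 + 4*p)/(-5 + p) (N(p) = (2 + (p*(-4))*(-1))/(p - 5) = (2 - 4*p*(-1))/(-5 + p) = (2 + 4*p)/(-5 + p))
N(-16) + 468*Q(H(2, P), 17) = 2*(1 + 2*(-16))/(-5 - 16) + 468*(-3 + (⅓)*17) = 2*(1 - 32)/(-21) + 468*(-3 + 17/3) = 2*(-1/21)*(-31) + 468*(8/3) = 62/21 + 1248 = 26270/21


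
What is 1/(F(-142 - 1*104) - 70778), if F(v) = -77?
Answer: -1/70855 ≈ -1.4113e-5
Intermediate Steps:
1/(F(-142 - 1*104) - 70778) = 1/(-77 - 70778) = 1/(-70855) = -1/70855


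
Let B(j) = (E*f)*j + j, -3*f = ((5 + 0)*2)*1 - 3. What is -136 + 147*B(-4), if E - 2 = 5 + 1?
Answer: 10252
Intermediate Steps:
f = -7/3 (f = -(((5 + 0)*2)*1 - 3)/3 = -((5*2)*1 - 3)/3 = -(10*1 - 3)/3 = -(10 - 3)/3 = -⅓*7 = -7/3 ≈ -2.3333)
E = 8 (E = 2 + (5 + 1) = 2 + 6 = 8)
B(j) = -53*j/3 (B(j) = (8*(-7/3))*j + j = -56*j/3 + j = -53*j/3)
-136 + 147*B(-4) = -136 + 147*(-53/3*(-4)) = -136 + 147*(212/3) = -136 + 10388 = 10252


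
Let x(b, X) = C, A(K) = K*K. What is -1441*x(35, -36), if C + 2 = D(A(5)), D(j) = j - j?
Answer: 2882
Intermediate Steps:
A(K) = K**2
D(j) = 0
C = -2 (C = -2 + 0 = -2)
x(b, X) = -2
-1441*x(35, -36) = -1441*(-2) = 2882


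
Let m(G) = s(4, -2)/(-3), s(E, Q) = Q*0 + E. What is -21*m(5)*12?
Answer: 336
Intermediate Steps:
s(E, Q) = E (s(E, Q) = 0 + E = E)
m(G) = -4/3 (m(G) = 4/(-3) = 4*(-⅓) = -4/3)
-21*m(5)*12 = -21*(-4/3)*12 = 28*12 = 336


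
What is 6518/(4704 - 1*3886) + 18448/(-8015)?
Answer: 18575653/3278135 ≈ 5.6665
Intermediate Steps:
6518/(4704 - 1*3886) + 18448/(-8015) = 6518/(4704 - 3886) + 18448*(-1/8015) = 6518/818 - 18448/8015 = 6518*(1/818) - 18448/8015 = 3259/409 - 18448/8015 = 18575653/3278135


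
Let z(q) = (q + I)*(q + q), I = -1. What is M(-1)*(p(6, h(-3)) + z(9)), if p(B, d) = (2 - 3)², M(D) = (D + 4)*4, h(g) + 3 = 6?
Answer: 1740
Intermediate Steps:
h(g) = 3 (h(g) = -3 + 6 = 3)
M(D) = 16 + 4*D (M(D) = (4 + D)*4 = 16 + 4*D)
p(B, d) = 1 (p(B, d) = (-1)² = 1)
z(q) = 2*q*(-1 + q) (z(q) = (q - 1)*(q + q) = (-1 + q)*(2*q) = 2*q*(-1 + q))
M(-1)*(p(6, h(-3)) + z(9)) = (16 + 4*(-1))*(1 + 2*9*(-1 + 9)) = (16 - 4)*(1 + 2*9*8) = 12*(1 + 144) = 12*145 = 1740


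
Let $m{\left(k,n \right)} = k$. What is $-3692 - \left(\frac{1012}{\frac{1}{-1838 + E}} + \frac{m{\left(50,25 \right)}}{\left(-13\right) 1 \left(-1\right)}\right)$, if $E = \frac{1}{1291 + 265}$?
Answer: $\frac{9387610009}{5057} \approx 1.8564 \cdot 10^{6}$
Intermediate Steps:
$E = \frac{1}{1556} \approx 0.00064267$
$-3692 - \left(\frac{1012}{\frac{1}{-1838 + E}} + \frac{m{\left(50,25 \right)}}{\left(-13\right) 1 \left(-1\right)}\right) = -3692 - \left(\frac{1012}{\frac{1}{-1838 + \frac{1}{1556}}} + \frac{50}{\left(-13\right) 1 \left(-1\right)}\right) = -3692 - \left(\frac{1012}{\frac{1}{- \frac{2859927}{1556}}} + \frac{50}{\left(-13\right) \left(-1\right)}\right) = -3692 - \left(\frac{1012}{- \frac{1556}{2859927}} + \frac{50}{13}\right) = -3692 - \left(1012 \left(- \frac{2859927}{1556}\right) + 50 \cdot \frac{1}{13}\right) = -3692 - \left(- \frac{723561531}{389} + \frac{50}{13}\right) = -3692 - - \frac{9406280453}{5057} = -3692 + \frac{9406280453}{5057} = \frac{9387610009}{5057}$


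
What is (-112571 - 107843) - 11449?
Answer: -231863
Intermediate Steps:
(-112571 - 107843) - 11449 = -220414 - 11449 = -231863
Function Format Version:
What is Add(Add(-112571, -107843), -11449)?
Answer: -231863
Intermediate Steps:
Add(Add(-112571, -107843), -11449) = Add(-220414, -11449) = -231863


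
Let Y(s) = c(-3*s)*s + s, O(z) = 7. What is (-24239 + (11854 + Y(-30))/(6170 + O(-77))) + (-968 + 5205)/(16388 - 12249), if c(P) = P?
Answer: -619644953932/25566603 ≈ -24237.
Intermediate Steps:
Y(s) = s - 3*s**2 (Y(s) = (-3*s)*s + s = -3*s**2 + s = s - 3*s**2)
(-24239 + (11854 + Y(-30))/(6170 + O(-77))) + (-968 + 5205)/(16388 - 12249) = (-24239 + (11854 - 30*(1 - 3*(-30)))/(6170 + 7)) + (-968 + 5205)/(16388 - 12249) = (-24239 + (11854 - 30*(1 + 90))/6177) + 4237/4139 = (-24239 + (11854 - 30*91)*(1/6177)) + 4237*(1/4139) = (-24239 + (11854 - 2730)*(1/6177)) + 4237/4139 = (-24239 + 9124*(1/6177)) + 4237/4139 = (-24239 + 9124/6177) + 4237/4139 = -149715179/6177 + 4237/4139 = -619644953932/25566603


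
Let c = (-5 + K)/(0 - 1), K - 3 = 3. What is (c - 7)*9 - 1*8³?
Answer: -584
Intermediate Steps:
K = 6 (K = 3 + 3 = 6)
c = -1 (c = (-5 + 6)/(0 - 1) = 1/(-1) = 1*(-1) = -1)
(c - 7)*9 - 1*8³ = (-1 - 7)*9 - 1*8³ = -8*9 - 1*512 = -72 - 512 = -584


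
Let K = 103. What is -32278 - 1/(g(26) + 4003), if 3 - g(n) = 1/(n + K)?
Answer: -16680399023/516773 ≈ -32278.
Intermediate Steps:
g(n) = 3 - 1/(103 + n) (g(n) = 3 - 1/(n + 103) = 3 - 1/(103 + n))
-32278 - 1/(g(26) + 4003) = -32278 - 1/((308 + 3*26)/(103 + 26) + 4003) = -32278 - 1/((308 + 78)/129 + 4003) = -32278 - 1/((1/129)*386 + 4003) = -32278 - 1/(386/129 + 4003) = -32278 - 1/516773/129 = -32278 - 1*129/516773 = -32278 - 129/516773 = -16680399023/516773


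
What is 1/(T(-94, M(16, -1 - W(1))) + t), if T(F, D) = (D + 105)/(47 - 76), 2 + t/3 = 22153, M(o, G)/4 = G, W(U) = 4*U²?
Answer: 29/1927052 ≈ 1.5049e-5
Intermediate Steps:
M(o, G) = 4*G
t = 66453 (t = -6 + 3*22153 = -6 + 66459 = 66453)
T(F, D) = -105/29 - D/29 (T(F, D) = (105 + D)/(-29) = (105 + D)*(-1/29) = -105/29 - D/29)
1/(T(-94, M(16, -1 - W(1))) + t) = 1/((-105/29 - 4*(-1 - 4*1²)/29) + 66453) = 1/((-105/29 - 4*(-1 - 4)/29) + 66453) = 1/((-105/29 - 4*(-5)/29) + 66453) = 1/((-105/29 - 1/29*(-20)) + 66453) = 1/((-105/29 + 20/29) + 66453) = 1/(-85/29 + 66453) = 1/(1927052/29) = 29/1927052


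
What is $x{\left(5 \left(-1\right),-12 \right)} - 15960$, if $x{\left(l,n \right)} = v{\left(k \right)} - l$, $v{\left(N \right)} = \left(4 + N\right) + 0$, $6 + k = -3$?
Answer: $-15960$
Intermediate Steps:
$k = -9$ ($k = -6 - 3 = -9$)
$v{\left(N \right)} = 4 + N$
$x{\left(l,n \right)} = -5 - l$ ($x{\left(l,n \right)} = \left(4 - 9\right) - l = -5 - l$)
$x{\left(5 \left(-1\right),-12 \right)} - 15960 = \left(-5 - 5 \left(-1\right)\right) - 15960 = \left(-5 - -5\right) - 15960 = \left(-5 + 5\right) - 15960 = 0 - 15960 = -15960$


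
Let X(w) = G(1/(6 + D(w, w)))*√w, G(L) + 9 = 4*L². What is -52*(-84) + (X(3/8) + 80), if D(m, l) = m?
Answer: 4448 - 23153*√6/10404 ≈ 4442.5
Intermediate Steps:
G(L) = -9 + 4*L²
X(w) = √w*(-9 + 4/(6 + w)²) (X(w) = (-9 + 4*(1/(6 + w))²)*√w = (-9 + 4/(6 + w)²)*√w = √w*(-9 + 4/(6 + w)²))
-52*(-84) + (X(3/8) + 80) = -52*(-84) + (√(3/8)*(4 - 9*(6 + 3/8)²)/(6 + 3/8)² + 80) = 4368 + (√(3*(⅛))*(4 - 9*(6 + 3*(⅛))²)/(6 + 3*(⅛))² + 80) = 4368 + (√(3/8)*(4 - 9*(6 + 3/8)²)/(6 + 3/8)² + 80) = 4368 + ((√6/4)*(4 - 9*(51/8)²)/(51/8)² + 80) = 4368 + ((√6/4)*(64/2601)*(4 - 9*2601/64) + 80) = 4368 + ((√6/4)*(64/2601)*(4 - 23409/64) + 80) = 4368 + ((√6/4)*(64/2601)*(-23153/64) + 80) = 4368 + (-23153*√6/10404 + 80) = 4368 + (80 - 23153*√6/10404) = 4448 - 23153*√6/10404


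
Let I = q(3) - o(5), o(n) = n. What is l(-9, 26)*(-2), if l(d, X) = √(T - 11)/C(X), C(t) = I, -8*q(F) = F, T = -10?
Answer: 16*I*√21/43 ≈ 1.7051*I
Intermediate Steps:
q(F) = -F/8
I = -43/8 (I = -⅛*3 - 1*5 = -3/8 - 5 = -43/8 ≈ -5.3750)
C(t) = -43/8
l(d, X) = -8*I*√21/43 (l(d, X) = √(-10 - 11)/(-43/8) = √(-21)*(-8/43) = (I*√21)*(-8/43) = -8*I*√21/43)
l(-9, 26)*(-2) = -8*I*√21/43*(-2) = 16*I*√21/43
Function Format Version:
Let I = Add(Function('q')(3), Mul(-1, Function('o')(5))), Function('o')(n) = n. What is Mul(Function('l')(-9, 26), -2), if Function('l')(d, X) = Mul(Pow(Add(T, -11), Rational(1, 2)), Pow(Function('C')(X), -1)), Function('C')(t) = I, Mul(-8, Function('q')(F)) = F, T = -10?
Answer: Mul(Rational(16, 43), I, Pow(21, Rational(1, 2))) ≈ Mul(1.7051, I)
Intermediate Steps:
Function('q')(F) = Mul(Rational(-1, 8), F)
I = Rational(-43, 8) (I = Add(Mul(Rational(-1, 8), 3), Mul(-1, 5)) = Add(Rational(-3, 8), -5) = Rational(-43, 8) ≈ -5.3750)
Function('C')(t) = Rational(-43, 8)
Function('l')(d, X) = Mul(Rational(-8, 43), I, Pow(21, Rational(1, 2))) (Function('l')(d, X) = Mul(Pow(Add(-10, -11), Rational(1, 2)), Pow(Rational(-43, 8), -1)) = Mul(Pow(-21, Rational(1, 2)), Rational(-8, 43)) = Mul(Mul(I, Pow(21, Rational(1, 2))), Rational(-8, 43)) = Mul(Rational(-8, 43), I, Pow(21, Rational(1, 2))))
Mul(Function('l')(-9, 26), -2) = Mul(Mul(Rational(-8, 43), I, Pow(21, Rational(1, 2))), -2) = Mul(Rational(16, 43), I, Pow(21, Rational(1, 2)))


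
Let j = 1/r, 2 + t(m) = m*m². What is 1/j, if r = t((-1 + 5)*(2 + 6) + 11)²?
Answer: 6321045025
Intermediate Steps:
t(m) = -2 + m³ (t(m) = -2 + m*m² = -2 + m³)
r = 6321045025 (r = (-2 + ((-1 + 5)*(2 + 6) + 11)³)² = (-2 + (4*8 + 11)³)² = (-2 + (32 + 11)³)² = (-2 + 43³)² = (-2 + 79507)² = 79505² = 6321045025)
j = 1/6321045025 ≈ 1.5820e-10
1/j = 1/(1/6321045025) = 6321045025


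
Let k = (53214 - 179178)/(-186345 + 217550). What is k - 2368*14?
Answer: -1034634124/31205 ≈ -33156.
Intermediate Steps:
k = -125964/31205 ≈ -4.0367
k - 2368*14 = -125964/31205 - 2368*14 = -125964/31205 - 1*33152 = -125964/31205 - 33152 = -1034634124/31205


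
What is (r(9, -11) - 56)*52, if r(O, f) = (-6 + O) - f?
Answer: -2184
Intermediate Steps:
r(O, f) = -6 + O - f
(r(9, -11) - 56)*52 = ((-6 + 9 - 1*(-11)) - 56)*52 = ((-6 + 9 + 11) - 56)*52 = (14 - 56)*52 = -42*52 = -2184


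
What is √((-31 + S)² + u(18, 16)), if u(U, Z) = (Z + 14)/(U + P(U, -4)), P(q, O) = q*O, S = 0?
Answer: 2*√2161/3 ≈ 30.991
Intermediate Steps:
P(q, O) = O*q
u(U, Z) = -(14 + Z)/(3*U) (u(U, Z) = (Z + 14)/(U - 4*U) = (14 + Z)/((-3*U)) = (14 + Z)*(-1/(3*U)) = -(14 + Z)/(3*U))
√((-31 + S)² + u(18, 16)) = √((-31 + 0)² + (⅓)*(-14 - 1*16)/18) = √((-31)² + (⅓)*(1/18)*(-14 - 16)) = √(961 + (⅓)*(1/18)*(-30)) = √(961 - 5/9) = √(8644/9) = 2*√2161/3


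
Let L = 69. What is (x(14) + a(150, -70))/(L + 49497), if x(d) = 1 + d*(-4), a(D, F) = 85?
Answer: 5/8261 ≈ 0.00060525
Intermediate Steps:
x(d) = 1 - 4*d
(x(14) + a(150, -70))/(L + 49497) = ((1 - 4*14) + 85)/(69 + 49497) = ((1 - 56) + 85)/49566 = (-55 + 85)*(1/49566) = 30*(1/49566) = 5/8261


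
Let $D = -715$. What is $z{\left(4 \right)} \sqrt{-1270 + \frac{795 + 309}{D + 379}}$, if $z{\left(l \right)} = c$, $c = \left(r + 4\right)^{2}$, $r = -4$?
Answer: $0$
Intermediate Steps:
$c = 0$ ($c = \left(-4 + 4\right)^{2} = 0^{2} = 0$)
$z{\left(l \right)} = 0$
$z{\left(4 \right)} \sqrt{-1270 + \frac{795 + 309}{D + 379}} = 0 \sqrt{-1270 + \frac{795 + 309}{-715 + 379}} = 0 \sqrt{-1270 + \frac{1104}{-336}} = 0 \sqrt{-1270 + 1104 \left(- \frac{1}{336}\right)} = 0 \sqrt{-1270 - \frac{23}{7}} = 0 \sqrt{- \frac{8913}{7}} = 0 \frac{i \sqrt{62391}}{7} = 0$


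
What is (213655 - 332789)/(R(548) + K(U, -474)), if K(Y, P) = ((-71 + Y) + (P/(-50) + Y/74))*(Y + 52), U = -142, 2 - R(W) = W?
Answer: -11019895/1659774 ≈ -6.6394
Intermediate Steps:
R(W) = 2 - W
K(Y, P) = (52 + Y)*(-71 - P/50 + 75*Y/74) (K(Y, P) = ((-71 + Y) + (P*(-1/50) + Y*(1/74)))*(52 + Y) = ((-71 + Y) + (-P/50 + Y/74))*(52 + Y) = (-71 - P/50 + 75*Y/74)*(52 + Y) = (52 + Y)*(-71 - P/50 + 75*Y/74))
(213655 - 332789)/(R(548) + K(U, -474)) = (213655 - 332789)/((2 - 1*548) + (-3692 - 677/37*(-142) - 26/25*(-474) + (75/74)*(-142)² - 1/50*(-474)*(-142))) = -119134/((2 - 548) + (-3692 + 96134/37 + 12324/25 + (75/74)*20164 - 33654/25)) = -119134/(-546 + (-3692 + 96134/37 + 12324/25 + 756150/37 - 33654/25)) = -119134/(-546 + 3420558/185) = -119134/3319548/185 = -119134*185/3319548 = -11019895/1659774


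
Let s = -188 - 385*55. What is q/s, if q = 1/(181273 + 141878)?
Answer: -1/6903474813 ≈ -1.4485e-10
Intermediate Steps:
s = -21363 (s = -188 - 21175 = -21363)
q = 1/323151 ≈ 3.0945e-6
q/s = (1/323151)/(-21363) = (1/323151)*(-1/21363) = -1/6903474813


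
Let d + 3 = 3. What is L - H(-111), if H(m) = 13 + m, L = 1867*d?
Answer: 98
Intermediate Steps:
d = 0 (d = -3 + 3 = 0)
L = 0 (L = 1867*0 = 0)
L - H(-111) = 0 - (13 - 111) = 0 - 1*(-98) = 0 + 98 = 98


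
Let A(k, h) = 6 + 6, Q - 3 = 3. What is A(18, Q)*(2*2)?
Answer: 48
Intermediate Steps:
Q = 6 (Q = 3 + 3 = 6)
A(k, h) = 12
A(18, Q)*(2*2) = 12*(2*2) = 12*4 = 48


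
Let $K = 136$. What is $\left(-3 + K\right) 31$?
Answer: $4123$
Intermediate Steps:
$\left(-3 + K\right) 31 = \left(-3 + 136\right) 31 = 133 \cdot 31 = 4123$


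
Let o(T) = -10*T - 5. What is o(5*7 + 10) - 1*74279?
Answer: -74734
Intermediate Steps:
o(T) = -5 - 10*T
o(5*7 + 10) - 1*74279 = (-5 - 10*(5*7 + 10)) - 1*74279 = (-5 - 10*(35 + 10)) - 74279 = (-5 - 10*45) - 74279 = (-5 - 450) - 74279 = -455 - 74279 = -74734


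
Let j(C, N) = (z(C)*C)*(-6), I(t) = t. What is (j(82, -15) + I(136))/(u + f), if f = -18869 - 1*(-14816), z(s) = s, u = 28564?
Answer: -40208/24511 ≈ -1.6404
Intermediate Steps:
j(C, N) = -6*C² (j(C, N) = (C*C)*(-6) = C²*(-6) = -6*C²)
f = -4053 (f = -18869 + 14816 = -4053)
(j(82, -15) + I(136))/(u + f) = (-6*82² + 136)/(28564 - 4053) = (-6*6724 + 136)/24511 = (-40344 + 136)*(1/24511) = -40208*1/24511 = -40208/24511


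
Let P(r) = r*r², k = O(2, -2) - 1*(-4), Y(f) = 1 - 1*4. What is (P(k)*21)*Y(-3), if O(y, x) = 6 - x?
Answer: -108864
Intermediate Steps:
Y(f) = -3 (Y(f) = 1 - 4 = -3)
k = 12 (k = (6 - 1*(-2)) - 1*(-4) = (6 + 2) + 4 = 8 + 4 = 12)
P(r) = r³
(P(k)*21)*Y(-3) = (12³*21)*(-3) = (1728*21)*(-3) = 36288*(-3) = -108864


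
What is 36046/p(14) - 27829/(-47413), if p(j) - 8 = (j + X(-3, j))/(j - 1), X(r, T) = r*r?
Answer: 1307127721/354203 ≈ 3690.3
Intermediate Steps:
X(r, T) = r**2
p(j) = 8 + (9 + j)/(-1 + j) (p(j) = 8 + (j + (-3)**2)/(j - 1) = 8 + (j + 9)/(-1 + j) = 8 + (9 + j)/(-1 + j))
36046/p(14) - 27829/(-47413) = 36046/(((1 + 9*14)/(-1 + 14))) - 27829/(-47413) = 36046/(((1 + 126)/13)) - 27829*(-1/47413) = 36046/(((1/13)*127)) + 1637/2789 = 36046/(127/13) + 1637/2789 = 36046*(13/127) + 1637/2789 = 468598/127 + 1637/2789 = 1307127721/354203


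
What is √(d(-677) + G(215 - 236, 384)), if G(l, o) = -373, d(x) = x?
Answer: 5*I*√42 ≈ 32.404*I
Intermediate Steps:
√(d(-677) + G(215 - 236, 384)) = √(-677 - 373) = √(-1050) = 5*I*√42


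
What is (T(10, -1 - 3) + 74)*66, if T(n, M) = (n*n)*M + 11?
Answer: -20790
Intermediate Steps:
T(n, M) = 11 + M*n² (T(n, M) = n²*M + 11 = M*n² + 11 = 11 + M*n²)
(T(10, -1 - 3) + 74)*66 = ((11 + (-1 - 3)*10²) + 74)*66 = ((11 - 4*100) + 74)*66 = ((11 - 400) + 74)*66 = (-389 + 74)*66 = -315*66 = -20790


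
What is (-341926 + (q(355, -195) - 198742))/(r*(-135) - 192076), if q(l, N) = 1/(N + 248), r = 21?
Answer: 28655403/10330283 ≈ 2.7739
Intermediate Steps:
q(l, N) = 1/(248 + N)
(-341926 + (q(355, -195) - 198742))/(r*(-135) - 192076) = (-341926 + (1/(248 - 195) - 198742))/(21*(-135) - 192076) = (-341926 + (1/53 - 198742))/(-2835 - 192076) = (-341926 + (1/53 - 198742))/(-194911) = (-341926 - 10533325/53)*(-1/194911) = -28655403/53*(-1/194911) = 28655403/10330283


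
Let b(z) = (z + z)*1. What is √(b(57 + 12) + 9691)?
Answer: √9829 ≈ 99.141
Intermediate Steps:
b(z) = 2*z (b(z) = (2*z)*1 = 2*z)
√(b(57 + 12) + 9691) = √(2*(57 + 12) + 9691) = √(2*69 + 9691) = √(138 + 9691) = √9829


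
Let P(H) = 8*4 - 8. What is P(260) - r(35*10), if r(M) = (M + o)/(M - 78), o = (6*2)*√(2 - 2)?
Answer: 3089/136 ≈ 22.713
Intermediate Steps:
o = 0 (o = 12*√0 = 12*0 = 0)
P(H) = 24 (P(H) = 32 - 8 = 24)
r(M) = M/(-78 + M) (r(M) = (M + 0)/(M - 78) = M/(-78 + M))
P(260) - r(35*10) = 24 - 35*10/(-78 + 35*10) = 24 - 350/(-78 + 350) = 24 - 350/272 = 24 - 1*175/136 = 24 - 175/136 = 3089/136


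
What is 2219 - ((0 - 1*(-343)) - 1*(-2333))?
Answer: -457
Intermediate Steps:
2219 - ((0 - 1*(-343)) - 1*(-2333)) = 2219 - ((0 + 343) + 2333) = 2219 - (343 + 2333) = 2219 - 1*2676 = 2219 - 2676 = -457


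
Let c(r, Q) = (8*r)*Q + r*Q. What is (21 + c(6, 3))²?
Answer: 33489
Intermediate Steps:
c(r, Q) = 9*Q*r (c(r, Q) = 8*Q*r + Q*r = 9*Q*r)
(21 + c(6, 3))² = (21 + 9*3*6)² = (21 + 162)² = 183² = 33489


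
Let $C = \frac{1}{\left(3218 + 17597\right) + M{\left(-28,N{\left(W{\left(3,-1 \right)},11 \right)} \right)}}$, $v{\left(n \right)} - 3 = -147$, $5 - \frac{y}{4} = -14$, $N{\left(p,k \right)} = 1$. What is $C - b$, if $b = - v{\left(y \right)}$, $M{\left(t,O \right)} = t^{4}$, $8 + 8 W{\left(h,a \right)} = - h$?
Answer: $- \frac{91507823}{635471} \approx -144.0$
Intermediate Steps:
$W{\left(h,a \right)} = -1 - \frac{h}{8}$ ($W{\left(h,a \right)} = -1 + \frac{\left(-1\right) h}{8} = -1 - \frac{h}{8}$)
$y = 76$ ($y = 20 - -56 = 20 + 56 = 76$)
$v{\left(n \right)} = -144$ ($v{\left(n \right)} = 3 - 147 = -144$)
$b = 144$ ($b = \left(-1\right) \left(-144\right) = 144$)
$C = \frac{1}{635471}$ ($C = \frac{1}{\left(3218 + 17597\right) + \left(-28\right)^{4}} = \frac{1}{20815 + 614656} = \frac{1}{635471} \approx 1.5736 \cdot 10^{-6}$)
$C - b = \frac{1}{635471} - 144 = - \frac{91507823}{635471}$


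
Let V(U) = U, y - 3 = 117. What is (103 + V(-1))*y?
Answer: 12240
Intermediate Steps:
y = 120 (y = 3 + 117 = 120)
(103 + V(-1))*y = (103 - 1)*120 = 102*120 = 12240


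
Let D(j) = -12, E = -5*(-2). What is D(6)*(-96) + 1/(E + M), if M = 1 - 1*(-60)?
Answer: 81793/71 ≈ 1152.0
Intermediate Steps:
M = 61 (M = 1 + 60 = 61)
E = 10
D(6)*(-96) + 1/(E + M) = -12*(-96) + 1/(10 + 61) = 1152 + 1/71 = 81793/71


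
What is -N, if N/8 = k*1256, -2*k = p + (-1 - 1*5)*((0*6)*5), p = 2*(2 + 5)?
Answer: 70336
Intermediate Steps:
p = 14 (p = 2*7 = 14)
k = -7 (k = -(14 + (-1 - 1*5)*((0*6)*5))/2 = -(14 + (-1 - 5)*(0*5))/2 = -(14 - 6*0)/2 = -(14 + 0)/2 = -½*14 = -7)
N = -70336 (N = 8*(-7*1256) = 8*(-8792) = -70336)
-N = -1*(-70336) = 70336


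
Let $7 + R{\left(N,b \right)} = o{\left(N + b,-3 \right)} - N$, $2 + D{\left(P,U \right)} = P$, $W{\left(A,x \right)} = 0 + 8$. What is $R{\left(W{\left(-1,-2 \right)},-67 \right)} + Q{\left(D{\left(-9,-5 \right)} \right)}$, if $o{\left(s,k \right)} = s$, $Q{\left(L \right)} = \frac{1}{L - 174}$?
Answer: $- \frac{13691}{185} \approx -74.005$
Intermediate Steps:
$W{\left(A,x \right)} = 8$
$D{\left(P,U \right)} = -2 + P$
$Q{\left(L \right)} = \frac{1}{-174 + L}$
$R{\left(N,b \right)} = -7 + b$ ($R{\left(N,b \right)} = -7 + \left(\left(N + b\right) - N\right) = -7 + b$)
$R{\left(W{\left(-1,-2 \right)},-67 \right)} + Q{\left(D{\left(-9,-5 \right)} \right)} = \left(-7 - 67\right) + \frac{1}{-174 - 11} = -74 + \frac{1}{-174 - 11} = -74 + \frac{1}{-185} = -74 - \frac{1}{185} = - \frac{13691}{185}$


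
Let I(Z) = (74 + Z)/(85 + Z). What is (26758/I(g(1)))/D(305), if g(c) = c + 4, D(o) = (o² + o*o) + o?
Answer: 481644/2944409 ≈ 0.16358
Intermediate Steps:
D(o) = o + 2*o² (D(o) = (o² + o²) + o = 2*o² + o = o + 2*o²)
g(c) = 4 + c
I(Z) = (74 + Z)/(85 + Z)
(26758/I(g(1)))/D(305) = (26758/(((74 + (4 + 1))/(85 + (4 + 1)))))/((305*(1 + 2*305))) = (26758/(((74 + 5)/(85 + 5))))/((305*(1 + 610))) = (26758/((79/90)))/((305*611)) = (26758/(((1/90)*79)))/186355 = (26758/(79/90))*(1/186355) = (26758*(90/79))*(1/186355) = (2408220/79)*(1/186355) = 481644/2944409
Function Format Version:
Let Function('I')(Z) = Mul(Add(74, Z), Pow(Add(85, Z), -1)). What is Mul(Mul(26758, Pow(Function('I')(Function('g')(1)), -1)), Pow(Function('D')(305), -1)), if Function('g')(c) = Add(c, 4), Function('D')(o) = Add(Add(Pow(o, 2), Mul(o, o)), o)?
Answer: Rational(481644, 2944409) ≈ 0.16358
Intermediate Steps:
Function('D')(o) = Add(o, Mul(2, Pow(o, 2))) (Function('D')(o) = Add(Add(Pow(o, 2), Pow(o, 2)), o) = Add(Mul(2, Pow(o, 2)), o) = Add(o, Mul(2, Pow(o, 2))))
Function('g')(c) = Add(4, c)
Function('I')(Z) = Mul(Pow(Add(85, Z), -1), Add(74, Z))
Mul(Mul(26758, Pow(Function('I')(Function('g')(1)), -1)), Pow(Function('D')(305), -1)) = Mul(Mul(26758, Pow(Mul(Pow(Add(85, Add(4, 1)), -1), Add(74, Add(4, 1))), -1)), Pow(Mul(305, Add(1, Mul(2, 305))), -1)) = Mul(Mul(26758, Pow(Mul(Pow(Add(85, 5), -1), Add(74, 5)), -1)), Pow(Mul(305, Add(1, 610)), -1)) = Mul(Mul(26758, Pow(Mul(Pow(90, -1), 79), -1)), Pow(Mul(305, 611), -1)) = Mul(Mul(26758, Pow(Mul(Rational(1, 90), 79), -1)), Pow(186355, -1)) = Mul(Mul(26758, Pow(Rational(79, 90), -1)), Rational(1, 186355)) = Mul(Mul(26758, Rational(90, 79)), Rational(1, 186355)) = Mul(Rational(2408220, 79), Rational(1, 186355)) = Rational(481644, 2944409)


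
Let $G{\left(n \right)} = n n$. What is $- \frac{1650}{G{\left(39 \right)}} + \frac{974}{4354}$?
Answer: $- \frac{950441}{1103739} \approx -0.86111$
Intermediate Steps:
$G{\left(n \right)} = n^{2}$
$- \frac{1650}{G{\left(39 \right)}} + \frac{974}{4354} = - \frac{1650}{39^{2}} + \frac{974}{4354} = - \frac{1650}{1521} + 974 \cdot \frac{1}{4354} = \left(-1650\right) \frac{1}{1521} + \frac{487}{2177} = - \frac{550}{507} + \frac{487}{2177} = - \frac{950441}{1103739}$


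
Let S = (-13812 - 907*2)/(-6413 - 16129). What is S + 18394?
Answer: 15948199/867 ≈ 18395.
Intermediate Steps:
S = 601/867 (S = (-13812 - 1814)/(-22542) = -15626*(-1/22542) = 601/867 ≈ 0.69320)
S + 18394 = 601/867 + 18394 = 15948199/867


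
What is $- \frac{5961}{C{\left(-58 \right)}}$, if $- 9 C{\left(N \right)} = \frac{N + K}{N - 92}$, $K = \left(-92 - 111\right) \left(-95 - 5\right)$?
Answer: $- \frac{4023675}{10121} \approx -397.56$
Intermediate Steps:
$K = 20300$ ($K = \left(-203\right) \left(-100\right) = 20300$)
$C{\left(N \right)} = - \frac{20300 + N}{9 \left(-92 + N\right)}$ ($C{\left(N \right)} = - \frac{\left(N + 20300\right) \frac{1}{N - 92}}{9} = - \frac{\left(20300 + N\right) \frac{1}{-92 + N}}{9} = - \frac{\frac{1}{-92 + N} \left(20300 + N\right)}{9} = - \frac{20300 + N}{9 \left(-92 + N\right)}$)
$- \frac{5961}{C{\left(-58 \right)}} = - \frac{5961}{\frac{1}{9} \frac{1}{-92 - 58} \left(-20300 - -58\right)} = - \frac{5961}{\frac{1}{9} \frac{1}{-150} \left(-20300 + 58\right)} = - \frac{5961}{\frac{1}{9} \left(- \frac{1}{150}\right) \left(-20242\right)} = - \frac{5961}{\frac{10121}{675}} = \left(-5961\right) \frac{675}{10121} = - \frac{4023675}{10121}$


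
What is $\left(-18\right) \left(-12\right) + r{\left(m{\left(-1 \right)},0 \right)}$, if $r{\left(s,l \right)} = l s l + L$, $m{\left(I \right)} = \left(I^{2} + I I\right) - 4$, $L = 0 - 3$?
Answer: $213$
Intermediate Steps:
$L = -3$ ($L = 0 - 3 = -3$)
$m{\left(I \right)} = -4 + 2 I^{2}$ ($m{\left(I \right)} = \left(I^{2} + I^{2}\right) - 4 = 2 I^{2} - 4 = -4 + 2 I^{2}$)
$r{\left(s,l \right)} = -3 + s l^{2}$ ($r{\left(s,l \right)} = l s l - 3 = s l^{2} - 3 = -3 + s l^{2}$)
$\left(-18\right) \left(-12\right) + r{\left(m{\left(-1 \right)},0 \right)} = \left(-18\right) \left(-12\right) - \left(3 - \left(-4 + 2 \left(-1\right)^{2}\right) 0^{2}\right) = 216 - \left(3 - \left(-4 + 2 \cdot 1\right) 0\right) = 216 - \left(3 - \left(-4 + 2\right) 0\right) = 216 - 3 = 213$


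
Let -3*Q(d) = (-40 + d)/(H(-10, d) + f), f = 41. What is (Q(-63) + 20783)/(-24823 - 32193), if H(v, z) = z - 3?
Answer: -779311/2138100 ≈ -0.36449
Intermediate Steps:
H(v, z) = -3 + z
Q(d) = -(-40 + d)/(3*(38 + d)) (Q(d) = -(-40 + d)/(3*((-3 + d) + 41)) = -(-40 + d)/(3*(38 + d)))
(Q(-63) + 20783)/(-24823 - 32193) = ((40 - 1*(-63))/(3*(38 - 63)) + 20783)/(-24823 - 32193) = ((⅓)*(40 + 63)/(-25) + 20783)/(-57016) = ((⅓)*(-1/25)*103 + 20783)*(-1/57016) = (-103/75 + 20783)*(-1/57016) = (1558622/75)*(-1/57016) = -779311/2138100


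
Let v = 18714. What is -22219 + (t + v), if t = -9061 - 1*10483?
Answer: -23049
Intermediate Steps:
t = -19544 (t = -9061 - 10483 = -19544)
-22219 + (t + v) = -22219 + (-19544 + 18714) = -22219 - 830 = -23049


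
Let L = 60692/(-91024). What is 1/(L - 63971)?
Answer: -22756/1455739249 ≈ -1.5632e-5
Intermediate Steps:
L = -15173/22756 (L = 60692*(-1/91024) = -15173/22756 ≈ -0.66677)
1/(L - 63971) = 1/(-15173/22756 - 63971) = 1/(-1455739249/22756) = -22756/1455739249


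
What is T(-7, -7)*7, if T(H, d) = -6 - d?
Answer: 7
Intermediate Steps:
T(-7, -7)*7 = (-6 - 1*(-7))*7 = (-6 + 7)*7 = 1*7 = 7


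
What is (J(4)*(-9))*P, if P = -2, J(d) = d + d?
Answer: 144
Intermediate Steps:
J(d) = 2*d
(J(4)*(-9))*P = ((2*4)*(-9))*(-2) = (8*(-9))*(-2) = -72*(-2) = 144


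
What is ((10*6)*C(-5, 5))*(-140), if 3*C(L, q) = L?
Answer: 14000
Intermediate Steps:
C(L, q) = L/3
((10*6)*C(-5, 5))*(-140) = ((10*6)*((⅓)*(-5)))*(-140) = (60*(-5/3))*(-140) = -100*(-140) = 14000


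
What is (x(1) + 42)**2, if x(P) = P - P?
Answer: 1764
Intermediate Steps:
x(P) = 0
(x(1) + 42)**2 = (0 + 42)**2 = 42**2 = 1764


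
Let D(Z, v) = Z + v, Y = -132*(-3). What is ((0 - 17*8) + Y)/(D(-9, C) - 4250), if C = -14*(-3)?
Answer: -260/4217 ≈ -0.061655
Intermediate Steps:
Y = 396
C = 42
((0 - 17*8) + Y)/(D(-9, C) - 4250) = ((0 - 17*8) + 396)/((-9 + 42) - 4250) = ((0 - 136) + 396)/(33 - 4250) = (-136 + 396)/(-4217) = 260*(-1/4217) = -260/4217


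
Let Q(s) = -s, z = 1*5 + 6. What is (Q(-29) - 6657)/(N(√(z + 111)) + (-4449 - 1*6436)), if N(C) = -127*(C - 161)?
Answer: -31688468/44732053 - 420878*√122/44732053 ≈ -0.81233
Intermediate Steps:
z = 11 (z = 5 + 6 = 11)
N(C) = 20447 - 127*C (N(C) = -127*(-161 + C) = 20447 - 127*C)
(Q(-29) - 6657)/(N(√(z + 111)) + (-4449 - 1*6436)) = (-1*(-29) - 6657)/((20447 - 127*√(11 + 111)) + (-4449 - 1*6436)) = (29 - 6657)/((20447 - 127*√122) + (-4449 - 6436)) = -6628/((20447 - 127*√122) - 10885) = -6628/(9562 - 127*√122)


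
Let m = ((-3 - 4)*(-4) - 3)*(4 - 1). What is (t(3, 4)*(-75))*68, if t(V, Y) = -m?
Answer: 382500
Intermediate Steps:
m = 75 (m = (-7*(-4) - 3)*3 = (28 - 3)*3 = 25*3 = 75)
t(V, Y) = -75 (t(V, Y) = -1*75 = -75)
(t(3, 4)*(-75))*68 = -75*(-75)*68 = 5625*68 = 382500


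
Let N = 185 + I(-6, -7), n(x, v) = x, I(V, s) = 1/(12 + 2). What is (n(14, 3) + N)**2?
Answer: 7767369/196 ≈ 39629.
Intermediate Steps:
I(V, s) = 1/14
N = 2591/14 (N = 185 + 1/14 = 2591/14 ≈ 185.07)
(n(14, 3) + N)**2 = (14 + 2591/14)**2 = (2787/14)**2 = 7767369/196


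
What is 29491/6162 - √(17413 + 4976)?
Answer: 29491/6162 - √22389 ≈ -144.84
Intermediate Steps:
29491/6162 - √(17413 + 4976) = 29491*(1/6162) - √22389 = 29491/6162 - √22389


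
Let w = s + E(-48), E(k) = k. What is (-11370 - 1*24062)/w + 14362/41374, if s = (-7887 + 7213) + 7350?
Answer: -171346529/34278359 ≈ -4.9987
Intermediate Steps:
s = 6676 (s = -674 + 7350 = 6676)
w = 6628 (w = 6676 - 48 = 6628)
(-11370 - 1*24062)/w + 14362/41374 = (-11370 - 1*24062)/6628 + 14362/41374 = (-11370 - 24062)*(1/6628) + 14362*(1/41374) = -35432*1/6628 + 7181/20687 = -8858/1657 + 7181/20687 = -171346529/34278359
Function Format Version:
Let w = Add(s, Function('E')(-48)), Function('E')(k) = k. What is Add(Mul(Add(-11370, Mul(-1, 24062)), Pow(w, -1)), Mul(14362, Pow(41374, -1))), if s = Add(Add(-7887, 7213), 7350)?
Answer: Rational(-171346529, 34278359) ≈ -4.9987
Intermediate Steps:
s = 6676 (s = Add(-674, 7350) = 6676)
w = 6628 (w = Add(6676, -48) = 6628)
Add(Mul(Add(-11370, Mul(-1, 24062)), Pow(w, -1)), Mul(14362, Pow(41374, -1))) = Add(Mul(Add(-11370, Mul(-1, 24062)), Pow(6628, -1)), Mul(14362, Pow(41374, -1))) = Add(Mul(Add(-11370, -24062), Rational(1, 6628)), Mul(14362, Rational(1, 41374))) = Add(Mul(-35432, Rational(1, 6628)), Rational(7181, 20687)) = Add(Rational(-8858, 1657), Rational(7181, 20687)) = Rational(-171346529, 34278359)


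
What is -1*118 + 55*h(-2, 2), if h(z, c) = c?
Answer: -8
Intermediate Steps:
-1*118 + 55*h(-2, 2) = -1*118 + 55*2 = -118 + 110 = -8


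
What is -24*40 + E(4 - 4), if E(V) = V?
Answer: -960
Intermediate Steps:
-24*40 + E(4 - 4) = -24*40 + (4 - 4) = -960 + 0 = -960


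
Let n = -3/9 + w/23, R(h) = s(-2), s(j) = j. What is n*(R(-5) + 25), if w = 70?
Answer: 187/3 ≈ 62.333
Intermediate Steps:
R(h) = -2
n = 187/69 (n = -3/9 + 70/23 = -3*1/9 + 70*(1/23) = -1/3 + 70/23 = 187/69 ≈ 2.7101)
n*(R(-5) + 25) = 187*(-2 + 25)/69 = (187/69)*23 = 187/3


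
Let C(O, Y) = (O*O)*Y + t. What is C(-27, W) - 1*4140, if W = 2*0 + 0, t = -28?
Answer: -4168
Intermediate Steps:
W = 0 (W = 0 + 0 = 0)
C(O, Y) = -28 + Y*O**2 (C(O, Y) = (O*O)*Y - 28 = O**2*Y - 28 = Y*O**2 - 28 = -28 + Y*O**2)
C(-27, W) - 1*4140 = (-28 + 0*(-27)**2) - 1*4140 = (-28 + 0*729) - 4140 = (-28 + 0) - 4140 = -28 - 4140 = -4168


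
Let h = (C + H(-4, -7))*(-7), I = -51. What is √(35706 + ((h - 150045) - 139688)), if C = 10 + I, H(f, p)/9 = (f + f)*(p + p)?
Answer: 2*I*√65199 ≈ 510.68*I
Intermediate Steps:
H(f, p) = 36*f*p (H(f, p) = 9*((f + f)*(p + p)) = 9*((2*f)*(2*p)) = 9*(4*f*p) = 36*f*p)
C = -41 (C = 10 - 51 = -41)
h = -6769 (h = (-41 + 36*(-4)*(-7))*(-7) = (-41 + 1008)*(-7) = 967*(-7) = -6769)
√(35706 + ((h - 150045) - 139688)) = √(35706 + ((-6769 - 150045) - 139688)) = √(35706 + (-156814 - 139688)) = √(35706 - 296502) = √(-260796) = 2*I*√65199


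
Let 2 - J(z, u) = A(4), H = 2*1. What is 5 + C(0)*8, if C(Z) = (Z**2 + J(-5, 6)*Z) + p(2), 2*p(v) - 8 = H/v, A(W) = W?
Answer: 41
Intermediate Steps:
H = 2
J(z, u) = -2 (J(z, u) = 2 - 1*4 = 2 - 4 = -2)
p(v) = 4 + 1/v (p(v) = 4 + (2/v)/2 = 4 + 1/v)
C(Z) = 9/2 + Z**2 - 2*Z (C(Z) = (Z**2 - 2*Z) + (4 + 1/2) = (Z**2 - 2*Z) + 9/2 = 9/2 + Z**2 - 2*Z)
5 + C(0)*8 = 5 + (9/2 + 0**2 - 2*0)*8 = 5 + (9/2 + 0 + 0)*8 = 5 + (9/2)*8 = 5 + 36 = 41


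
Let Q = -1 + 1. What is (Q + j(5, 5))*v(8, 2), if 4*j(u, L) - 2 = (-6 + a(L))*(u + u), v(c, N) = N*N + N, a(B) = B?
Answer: -12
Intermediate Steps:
v(c, N) = N + N² (v(c, N) = N² + N = N + N²)
j(u, L) = ½ + u*(-6 + L)/2 (j(u, L) = ½ + ((-6 + L)*(u + u))/4 = ½ + ((-6 + L)*(2*u))/4 = ½ + (2*u*(-6 + L))/4 = ½ + u*(-6 + L)/2)
Q = 0
(Q + j(5, 5))*v(8, 2) = (0 + (½ - 3*5 + (½)*5*5))*(2*(1 + 2)) = (0 + (½ - 15 + 25/2))*(2*3) = (0 - 2)*6 = -2*6 = -12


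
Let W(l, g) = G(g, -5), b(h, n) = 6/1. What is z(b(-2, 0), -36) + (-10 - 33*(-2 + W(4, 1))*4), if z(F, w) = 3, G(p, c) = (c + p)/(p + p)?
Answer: 521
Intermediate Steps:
b(h, n) = 6 (b(h, n) = 6*1 = 6)
G(p, c) = (c + p)/(2*p) (G(p, c) = (c + p)/((2*p)) = (c + p)*(1/(2*p)) = (c + p)/(2*p))
W(l, g) = (-5 + g)/(2*g)
z(b(-2, 0), -36) + (-10 - 33*(-2 + W(4, 1))*4) = 3 + (-10 - 33*(-2 + (½)*(-5 + 1)/1)*4) = 3 + (-10 - 33*(-2 + (½)*1*(-4))*4) = 3 + (-10 - 33*(-2 - 2)*4) = 3 + (-10 - (-132)*4) = 3 + (-10 - 33*(-16)) = 3 + (-10 + 528) = 3 + 518 = 521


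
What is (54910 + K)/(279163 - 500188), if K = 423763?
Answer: -478673/221025 ≈ -2.1657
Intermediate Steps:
(54910 + K)/(279163 - 500188) = (54910 + 423763)/(279163 - 500188) = 478673/(-221025) = 478673*(-1/221025) = -478673/221025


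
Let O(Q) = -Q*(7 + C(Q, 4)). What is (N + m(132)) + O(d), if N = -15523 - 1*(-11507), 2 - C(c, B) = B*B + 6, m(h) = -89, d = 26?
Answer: -3767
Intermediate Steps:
C(c, B) = -4 - B**2 (C(c, B) = 2 - (B*B + 6) = 2 - (B**2 + 6) = 2 - (6 + B**2) = 2 + (-6 - B**2) = -4 - B**2)
O(Q) = 13*Q (O(Q) = -Q*(7 + (-4 - 1*4**2)) = -Q*(7 + (-4 - 1*16)) = -Q*(7 + (-4 - 16)) = -Q*(7 - 20) = -Q*(-13) = -(-13)*Q = 13*Q)
N = -4016 (N = -15523 + 11507 = -4016)
(N + m(132)) + O(d) = (-4016 - 89) + 13*26 = -4105 + 338 = -3767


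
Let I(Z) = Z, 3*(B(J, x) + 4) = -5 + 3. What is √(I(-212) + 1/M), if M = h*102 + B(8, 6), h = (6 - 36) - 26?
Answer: I*√50901242/490 ≈ 14.56*I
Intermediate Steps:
B(J, x) = -14/3 (B(J, x) = -4 + (-5 + 3)/3 = -4 + (⅓)*(-2) = -4 - ⅔ = -14/3)
h = -56 (h = -30 - 26 = -56)
M = -17150/3 (M = -56*102 - 14/3 = -5712 - 14/3 = -17150/3 ≈ -5716.7)
√(I(-212) + 1/M) = √(-212 + 1/(-17150/3)) = √(-212 - 3/17150) = √(-3635803/17150) = I*√50901242/490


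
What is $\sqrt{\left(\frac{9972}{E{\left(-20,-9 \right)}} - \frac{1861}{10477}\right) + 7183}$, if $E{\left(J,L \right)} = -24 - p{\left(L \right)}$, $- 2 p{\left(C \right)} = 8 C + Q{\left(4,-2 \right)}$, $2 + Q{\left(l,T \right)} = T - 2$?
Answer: $\frac{\sqrt{37782235537466}}{73339} \approx 83.813$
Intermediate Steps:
$Q{\left(l,T \right)} = -4 + T$ ($Q{\left(l,T \right)} = -2 + \left(T - 2\right) = -2 + \left(-2 + T\right) = -4 + T$)
$p{\left(C \right)} = 3 - 4 C$ ($p{\left(C \right)} = - \frac{8 C - 6}{2} = - \frac{-6 + 8 C}{2} = 3 - 4 C$)
$E{\left(J,L \right)} = -27 + 4 L$ ($E{\left(J,L \right)} = -24 - \left(3 - 4 L\right) = -24 + \left(-3 + 4 L\right) = -27 + 4 L$)
$\sqrt{\left(\frac{9972}{E{\left(-20,-9 \right)}} - \frac{1861}{10477}\right) + 7183} = \sqrt{\left(\frac{9972}{-27 + 4 \left(-9\right)} - \frac{1861}{10477}\right) + 7183} = \sqrt{\left(\frac{9972}{-27 - 36} - \frac{1861}{10477}\right) + 7183} = \sqrt{\left(\frac{9972}{-63} - \frac{1861}{10477}\right) + 7183} = \sqrt{\left(9972 \left(- \frac{1}{63}\right) - \frac{1861}{10477}\right) + 7183} = \sqrt{\left(- \frac{1108}{7} - \frac{1861}{10477}\right) + 7183} = \sqrt{- \frac{11621543}{73339} + 7183} = \sqrt{\frac{515172494}{73339}} = \frac{\sqrt{37782235537466}}{73339}$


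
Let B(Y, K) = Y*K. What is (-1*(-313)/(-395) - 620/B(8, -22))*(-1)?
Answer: -47453/17380 ≈ -2.7303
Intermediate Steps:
B(Y, K) = K*Y
(-1*(-313)/(-395) - 620/B(8, -22))*(-1) = (-1*(-313)/(-395) - 620/((-22*8)))*(-1) = (313*(-1/395) - 620/(-176))*(-1) = (-313/395 - 620*(-1/176))*(-1) = (-313/395 + 155/44)*(-1) = (47453/17380)*(-1) = -47453/17380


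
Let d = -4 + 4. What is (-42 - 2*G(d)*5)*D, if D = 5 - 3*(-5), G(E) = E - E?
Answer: -840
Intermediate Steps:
d = 0
G(E) = 0
D = 20 (D = 5 + 15 = 20)
(-42 - 2*G(d)*5)*D = (-42 - 2*0*5)*20 = (-42 + 0*5)*20 = (-42 + 0)*20 = -42*20 = -840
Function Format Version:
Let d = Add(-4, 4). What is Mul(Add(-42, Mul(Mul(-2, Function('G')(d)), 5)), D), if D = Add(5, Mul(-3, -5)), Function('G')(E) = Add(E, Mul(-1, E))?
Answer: -840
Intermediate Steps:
d = 0
Function('G')(E) = 0
D = 20 (D = Add(5, 15) = 20)
Mul(Add(-42, Mul(Mul(-2, Function('G')(d)), 5)), D) = Mul(Add(-42, Mul(Mul(-2, 0), 5)), 20) = Mul(Add(-42, Mul(0, 5)), 20) = Mul(Add(-42, 0), 20) = Mul(-42, 20) = -840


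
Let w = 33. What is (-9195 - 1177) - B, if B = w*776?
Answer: -35980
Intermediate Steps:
B = 25608 (B = 33*776 = 25608)
(-9195 - 1177) - B = (-9195 - 1177) - 1*25608 = -10372 - 25608 = -35980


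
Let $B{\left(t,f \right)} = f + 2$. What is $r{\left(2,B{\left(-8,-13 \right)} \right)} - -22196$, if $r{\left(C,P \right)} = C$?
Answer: $22198$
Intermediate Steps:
$B{\left(t,f \right)} = 2 + f$
$r{\left(2,B{\left(-8,-13 \right)} \right)} - -22196 = 2 - -22196 = 2 + 22196 = 22198$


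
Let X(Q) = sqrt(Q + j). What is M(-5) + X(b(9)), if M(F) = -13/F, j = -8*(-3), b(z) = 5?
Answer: 13/5 + sqrt(29) ≈ 7.9852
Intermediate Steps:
j = 24
X(Q) = sqrt(24 + Q) (X(Q) = sqrt(Q + 24) = sqrt(24 + Q))
M(-5) + X(b(9)) = -13/(-5) + sqrt(24 + 5) = -13*(-1/5) + sqrt(29) = 13/5 + sqrt(29)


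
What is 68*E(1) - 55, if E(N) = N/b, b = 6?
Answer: -131/3 ≈ -43.667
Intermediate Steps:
E(N) = N/6
68*E(1) - 55 = 68*((⅙)*1) - 55 = 68*(⅙) - 55 = 34/3 - 55 = -131/3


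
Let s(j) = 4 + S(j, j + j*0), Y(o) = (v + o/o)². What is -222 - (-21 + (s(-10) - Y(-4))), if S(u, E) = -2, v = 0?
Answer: -202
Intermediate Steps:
Y(o) = 1 (Y(o) = (0 + o/o)² = (0 + 1)² = 1² = 1)
s(j) = 2 (s(j) = 4 - 2 = 2)
-222 - (-21 + (s(-10) - Y(-4))) = -222 - (-21 + (2 - 1*1)) = -222 - (-21 + (2 - 1)) = -222 - (-21 + 1) = -222 - 1*(-20) = -222 + 20 = -202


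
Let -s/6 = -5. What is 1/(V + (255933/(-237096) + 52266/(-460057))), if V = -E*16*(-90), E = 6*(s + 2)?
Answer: 12119741608/3350851700243427 ≈ 3.6169e-6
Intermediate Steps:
s = 30 (s = -6*(-5) = 30)
E = 192 (E = 6*(30 + 2) = 6*32 = 192)
V = 276480 (V = -192*16*(-90) = -3072*(-90) = -1*(-276480) = 276480)
1/(V + (255933/(-237096) + 52266/(-460057))) = 1/(276480 + (255933/(-237096) + 52266/(-460057))) = 1/(276480 + (255933*(-1/237096) + 52266*(-1/460057))) = 1/(276480 + (-28437/26344 - 52266/460057)) = 1/(276480 - 14459536413/12119741608) = 1/(3350851700243427/12119741608) = 12119741608/3350851700243427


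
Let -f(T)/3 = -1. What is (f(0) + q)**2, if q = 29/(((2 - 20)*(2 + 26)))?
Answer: 2199289/254016 ≈ 8.6581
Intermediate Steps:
q = -29/504 (q = 29/((-18*28)) = 29/(-504) = 29*(-1/504) = -29/504 ≈ -0.057540)
f(T) = 3 (f(T) = -3*(-1) = 3)
(f(0) + q)**2 = (3 - 29/504)**2 = (1483/504)**2 = 2199289/254016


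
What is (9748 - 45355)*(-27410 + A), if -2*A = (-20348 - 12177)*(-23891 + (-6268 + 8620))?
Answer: 24946648577565/2 ≈ 1.2473e+13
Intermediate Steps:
A = -700555975/2 (A = -(-20348 - 12177)*(-23891 + (-6268 + 8620))/2 = -(-32525)*(-23891 + 2352)/2 = -(-32525)*(-21539)/2 = -½*700555975 = -700555975/2 ≈ -3.5028e+8)
(9748 - 45355)*(-27410 + A) = (9748 - 45355)*(-27410 - 700555975/2) = -35607*(-700610795/2) = 24946648577565/2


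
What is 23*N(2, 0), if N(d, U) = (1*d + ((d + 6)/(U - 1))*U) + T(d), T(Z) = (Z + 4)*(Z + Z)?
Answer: 598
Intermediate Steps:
T(Z) = 2*Z*(4 + Z) (T(Z) = (4 + Z)*(2*Z) = 2*Z*(4 + Z))
N(d, U) = d + 2*d*(4 + d) + U*(6 + d)/(-1 + U) (N(d, U) = (1*d + ((d + 6)/(U - 1))*U) + 2*d*(4 + d) = (d + ((6 + d)/(-1 + U))*U) + 2*d*(4 + d) = (d + U*(6 + d)/(-1 + U)) + 2*d*(4 + d) = d + 2*d*(4 + d) + U*(6 + d)/(-1 + U))
23*N(2, 0) = 23*((-9*2 - 2*2² + 6*0 + 2*0*2² + 10*0*2)/(-1 + 0)) = 23*((-18 - 2*4 + 0 + 2*0*4 + 0)/(-1)) = 23*(-(-18 - 8 + 0 + 0 + 0)) = 23*(-1*(-26)) = 23*26 = 598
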